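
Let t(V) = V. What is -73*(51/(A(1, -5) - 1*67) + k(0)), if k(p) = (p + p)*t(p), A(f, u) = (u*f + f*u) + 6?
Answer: 3723/71 ≈ 52.437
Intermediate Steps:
A(f, u) = 6 + 2*f*u (A(f, u) = (f*u + f*u) + 6 = 2*f*u + 6 = 6 + 2*f*u)
k(p) = 2*p² (k(p) = (p + p)*p = (2*p)*p = 2*p²)
-73*(51/(A(1, -5) - 1*67) + k(0)) = -73*(51/((6 + 2*1*(-5)) - 1*67) + 2*0²) = -73*(51/((6 - 10) - 67) + 2*0) = -73*(51/(-4 - 67) + 0) = -73*(51/(-71) + 0) = -73*(51*(-1/71) + 0) = -73*(-51/71 + 0) = -73*(-51/71) = 3723/71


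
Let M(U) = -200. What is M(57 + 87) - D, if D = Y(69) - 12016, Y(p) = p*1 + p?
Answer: 11678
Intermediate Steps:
Y(p) = 2*p (Y(p) = p + p = 2*p)
D = -11878 (D = 2*69 - 12016 = 138 - 12016 = -11878)
M(57 + 87) - D = -200 - 1*(-11878) = -200 + 11878 = 11678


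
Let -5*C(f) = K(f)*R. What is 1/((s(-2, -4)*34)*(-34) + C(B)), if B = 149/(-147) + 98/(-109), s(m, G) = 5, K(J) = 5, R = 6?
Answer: -1/5786 ≈ -0.00017283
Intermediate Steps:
B = -30647/16023 (B = 149*(-1/147) + 98*(-1/109) = -149/147 - 98/109 = -30647/16023 ≈ -1.9127)
C(f) = -6
1/((s(-2, -4)*34)*(-34) + C(B)) = 1/((5*34)*(-34) - 6) = 1/(170*(-34) - 6) = 1/(-5780 - 6) = 1/(-5786) = -1/5786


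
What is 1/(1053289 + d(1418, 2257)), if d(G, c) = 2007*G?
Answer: 1/3899215 ≈ 2.5646e-7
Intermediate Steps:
1/(1053289 + d(1418, 2257)) = 1/(1053289 + 2007*1418) = 1/(1053289 + 2845926) = 1/3899215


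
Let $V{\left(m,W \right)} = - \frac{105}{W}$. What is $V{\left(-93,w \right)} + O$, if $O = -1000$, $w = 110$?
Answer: $- \frac{22021}{22} \approx -1001.0$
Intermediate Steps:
$V{\left(-93,w \right)} + O = - \frac{105}{110} - 1000 = \left(-105\right) \frac{1}{110} - 1000 = - \frac{21}{22} - 1000 = - \frac{22021}{22}$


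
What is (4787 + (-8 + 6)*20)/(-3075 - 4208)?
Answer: -4747/7283 ≈ -0.65179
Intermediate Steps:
(4787 + (-8 + 6)*20)/(-3075 - 4208) = (4787 - 2*20)/(-7283) = (4787 - 40)*(-1/7283) = 4747*(-1/7283) = -4747/7283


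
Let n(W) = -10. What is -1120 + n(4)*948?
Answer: -10600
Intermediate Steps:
-1120 + n(4)*948 = -1120 - 10*948 = -1120 - 9480 = -10600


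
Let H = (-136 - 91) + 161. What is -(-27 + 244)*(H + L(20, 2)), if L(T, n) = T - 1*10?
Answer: 12152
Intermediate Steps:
H = -66 (H = -227 + 161 = -66)
L(T, n) = -10 + T (L(T, n) = T - 10 = -10 + T)
-(-27 + 244)*(H + L(20, 2)) = -(-27 + 244)*(-66 + (-10 + 20)) = -217*(-66 + 10) = -217*(-56) = -1*(-12152) = 12152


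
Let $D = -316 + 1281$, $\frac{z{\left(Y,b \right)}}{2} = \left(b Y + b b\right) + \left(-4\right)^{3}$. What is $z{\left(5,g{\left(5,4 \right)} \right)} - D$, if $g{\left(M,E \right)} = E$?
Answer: $-1021$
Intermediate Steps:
$z{\left(Y,b \right)} = -128 + 2 b^{2} + 2 Y b$ ($z{\left(Y,b \right)} = 2 \left(\left(b Y + b b\right) + \left(-4\right)^{3}\right) = 2 \left(\left(Y b + b^{2}\right) - 64\right) = 2 \left(\left(b^{2} + Y b\right) - 64\right) = 2 \left(-64 + b^{2} + Y b\right) = -128 + 2 b^{2} + 2 Y b$)
$D = 965$
$z{\left(5,g{\left(5,4 \right)} \right)} - D = \left(-128 + 2 \cdot 4^{2} + 2 \cdot 5 \cdot 4\right) - 965 = \left(-128 + 2 \cdot 16 + 40\right) - 965 = \left(-128 + 32 + 40\right) - 965 = -56 - 965 = -1021$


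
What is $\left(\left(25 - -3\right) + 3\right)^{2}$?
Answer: $961$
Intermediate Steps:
$\left(\left(25 - -3\right) + 3\right)^{2} = \left(\left(25 + 3\right) + 3\right)^{2} = \left(28 + 3\right)^{2} = 31^{2} = 961$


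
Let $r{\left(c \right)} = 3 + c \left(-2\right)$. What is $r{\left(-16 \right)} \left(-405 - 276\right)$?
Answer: $-23835$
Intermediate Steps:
$r{\left(c \right)} = 3 - 2 c$
$r{\left(-16 \right)} \left(-405 - 276\right) = \left(3 - -32\right) \left(-405 - 276\right) = \left(3 + 32\right) \left(-681\right) = 35 \left(-681\right) = -23835$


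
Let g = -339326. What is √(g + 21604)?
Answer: I*√317722 ≈ 563.67*I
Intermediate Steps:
√(g + 21604) = √(-339326 + 21604) = √(-317722) = I*√317722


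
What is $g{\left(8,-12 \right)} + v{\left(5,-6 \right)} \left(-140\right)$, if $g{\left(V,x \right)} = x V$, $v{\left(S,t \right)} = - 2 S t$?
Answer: $-8496$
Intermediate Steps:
$v{\left(S,t \right)} = - 2 S t$
$g{\left(V,x \right)} = V x$
$g{\left(8,-12 \right)} + v{\left(5,-6 \right)} \left(-140\right) = 8 \left(-12\right) + \left(-2\right) 5 \left(-6\right) \left(-140\right) = -96 + 60 \left(-140\right) = -96 - 8400 = -8496$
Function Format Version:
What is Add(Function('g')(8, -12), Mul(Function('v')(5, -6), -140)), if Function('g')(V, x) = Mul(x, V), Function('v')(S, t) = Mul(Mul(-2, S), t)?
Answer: -8496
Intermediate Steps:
Function('v')(S, t) = Mul(-2, S, t)
Function('g')(V, x) = Mul(V, x)
Add(Function('g')(8, -12), Mul(Function('v')(5, -6), -140)) = Add(Mul(8, -12), Mul(Mul(-2, 5, -6), -140)) = Add(-96, Mul(60, -140)) = Add(-96, -8400) = -8496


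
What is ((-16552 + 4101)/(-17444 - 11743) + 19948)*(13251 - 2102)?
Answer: 6491334971323/29187 ≈ 2.2241e+8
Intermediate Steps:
((-16552 + 4101)/(-17444 - 11743) + 19948)*(13251 - 2102) = (-12451/(-29187) + 19948)*11149 = (-12451*(-1/29187) + 19948)*11149 = (12451/29187 + 19948)*11149 = (582234727/29187)*11149 = 6491334971323/29187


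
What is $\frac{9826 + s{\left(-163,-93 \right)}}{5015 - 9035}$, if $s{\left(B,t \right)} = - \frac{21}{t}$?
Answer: $- \frac{304613}{124620} \approx -2.4443$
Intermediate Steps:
$\frac{9826 + s{\left(-163,-93 \right)}}{5015 - 9035} = \frac{9826 - \frac{21}{-93}}{5015 - 9035} = \frac{9826 - - \frac{7}{31}}{-4020} = \left(9826 + \frac{7}{31}\right) \left(- \frac{1}{4020}\right) = \frac{304613}{31} \left(- \frac{1}{4020}\right) = - \frac{304613}{124620}$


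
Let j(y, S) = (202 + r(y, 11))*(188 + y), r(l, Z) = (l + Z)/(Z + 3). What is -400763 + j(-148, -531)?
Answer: -2751521/7 ≈ -3.9307e+5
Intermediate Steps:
r(l, Z) = (Z + l)/(3 + Z)
j(y, S) = (188 + y)*(2839/14 + y/14) (j(y, S) = (202 + (11 + y)/(3 + 11))*(188 + y) = (202 + (11 + y)/14)*(188 + y) = (202 + (11/14 + y/14))*(188 + y) = (2839/14 + y/14)*(188 + y) = (188 + y)*(2839/14 + y/14))
-400763 + j(-148, -531) = -400763 + (266866/7 + (1/14)*(-148)**2 + (3027/14)*(-148)) = -400763 + (266866/7 + (1/14)*21904 - 223998/7) = -400763 + (266866/7 + 10952/7 - 223998/7) = -400763 + 53820/7 = -2751521/7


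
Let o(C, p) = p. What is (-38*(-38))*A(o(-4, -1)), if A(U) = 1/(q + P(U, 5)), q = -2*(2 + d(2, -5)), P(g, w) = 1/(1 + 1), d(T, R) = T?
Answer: -2888/15 ≈ -192.53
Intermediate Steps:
P(g, w) = ½ (P(g, w) = 1/2 = ½)
q = -8 (q = -2*(2 + 2) = -2*4 = -8)
A(U) = -2/15 (A(U) = 1/(-8 + ½) = 1/(-15/2) = -2/15)
(-38*(-38))*A(o(-4, -1)) = -38*(-38)*(-2/15) = 1444*(-2/15) = -2888/15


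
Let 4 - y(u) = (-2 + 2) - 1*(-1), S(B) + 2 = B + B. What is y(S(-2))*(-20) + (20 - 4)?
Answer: -44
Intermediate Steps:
S(B) = -2 + 2*B (S(B) = -2 + (B + B) = -2 + 2*B)
y(u) = 3 (y(u) = 4 - ((-2 + 2) - 1*(-1)) = 4 - (0 + 1) = 4 - 1*1 = 4 - 1 = 3)
y(S(-2))*(-20) + (20 - 4) = 3*(-20) + (20 - 4) = -60 + 16 = -44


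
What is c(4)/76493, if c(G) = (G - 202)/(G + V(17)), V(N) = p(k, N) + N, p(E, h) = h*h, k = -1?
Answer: -99/11856415 ≈ -8.3499e-6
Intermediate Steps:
p(E, h) = h**2
V(N) = N + N**2 (V(N) = N**2 + N = N + N**2)
c(G) = (-202 + G)/(306 + G) (c(G) = (G - 202)/(G + 17*(1 + 17)) = (-202 + G)/(G + 17*18) = (-202 + G)/(G + 306) = (-202 + G)/(306 + G))
c(4)/76493 = ((-202 + 4)/(306 + 4))/76493 = (-198/310)*(1/76493) = ((1/310)*(-198))*(1/76493) = -99/155*1/76493 = -99/11856415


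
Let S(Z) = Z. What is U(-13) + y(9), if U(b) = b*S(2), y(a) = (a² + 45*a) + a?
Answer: 469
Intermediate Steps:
y(a) = a² + 46*a
U(b) = 2*b (U(b) = b*2 = 2*b)
U(-13) + y(9) = 2*(-13) + 9*(46 + 9) = -26 + 9*55 = -26 + 495 = 469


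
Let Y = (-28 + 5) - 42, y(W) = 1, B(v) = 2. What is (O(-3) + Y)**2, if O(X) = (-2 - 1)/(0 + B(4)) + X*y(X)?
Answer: 19321/4 ≈ 4830.3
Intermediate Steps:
O(X) = -3/2 + X (O(X) = (-2 - 1)/(0 + 2) + X*1 = -3/2 + X)
Y = -65 (Y = -23 - 42 = -65)
(O(-3) + Y)**2 = ((-3/2 - 3) - 65)**2 = (-9/2 - 65)**2 = (-139/2)**2 = 19321/4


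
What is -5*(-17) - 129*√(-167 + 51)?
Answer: 85 - 258*I*√29 ≈ 85.0 - 1389.4*I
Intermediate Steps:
-5*(-17) - 129*√(-167 + 51) = 85 - 258*I*√29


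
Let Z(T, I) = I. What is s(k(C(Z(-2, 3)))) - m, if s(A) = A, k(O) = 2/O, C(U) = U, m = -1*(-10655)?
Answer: -31963/3 ≈ -10654.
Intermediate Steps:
m = 10655
s(k(C(Z(-2, 3)))) - m = 2/3 - 1*10655 = 2*(⅓) - 10655 = ⅔ - 10655 = -31963/3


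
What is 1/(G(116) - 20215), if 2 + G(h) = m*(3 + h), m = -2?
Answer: -1/20455 ≈ -4.8888e-5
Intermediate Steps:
G(h) = -8 - 2*h (G(h) = -2 - 2*(3 + h) = -2 + (-6 - 2*h) = -8 - 2*h)
1/(G(116) - 20215) = 1/((-8 - 2*116) - 20215) = 1/((-8 - 232) - 20215) = 1/(-240 - 20215) = 1/(-20455) = -1/20455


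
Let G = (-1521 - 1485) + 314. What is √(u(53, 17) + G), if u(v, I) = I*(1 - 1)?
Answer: 2*I*√673 ≈ 51.884*I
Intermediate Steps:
u(v, I) = 0 (u(v, I) = I*0 = 0)
G = -2692 (G = -3006 + 314 = -2692)
√(u(53, 17) + G) = √(0 - 2692) = √(-2692) = 2*I*√673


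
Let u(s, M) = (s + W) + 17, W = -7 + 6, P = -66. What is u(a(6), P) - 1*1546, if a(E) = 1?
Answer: -1529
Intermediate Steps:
W = -1
u(s, M) = 16 + s (u(s, M) = (s - 1) + 17 = (-1 + s) + 17 = 16 + s)
u(a(6), P) - 1*1546 = (16 + 1) - 1*1546 = 17 - 1546 = -1529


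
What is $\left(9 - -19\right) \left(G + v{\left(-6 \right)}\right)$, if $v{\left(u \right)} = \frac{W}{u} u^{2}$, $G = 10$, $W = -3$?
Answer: $784$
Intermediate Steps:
$v{\left(u \right)} = - 3 u$ ($v{\left(u \right)} = - \frac{3}{u} u^{2} = - 3 u$)
$\left(9 - -19\right) \left(G + v{\left(-6 \right)}\right) = \left(9 - -19\right) \left(10 - -18\right) = \left(9 + 19\right) \left(10 + 18\right) = 28 \cdot 28 = 784$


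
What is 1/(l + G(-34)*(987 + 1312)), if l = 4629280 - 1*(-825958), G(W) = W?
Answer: 1/5377072 ≈ 1.8597e-7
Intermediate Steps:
l = 5455238 (l = 4629280 + 825958 = 5455238)
1/(l + G(-34)*(987 + 1312)) = 1/(5455238 - 34*(987 + 1312)) = 1/(5455238 - 34*2299) = 1/(5455238 - 78166) = 1/5377072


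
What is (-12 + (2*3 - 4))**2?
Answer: 100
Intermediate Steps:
(-12 + (2*3 - 4))**2 = (-12 + (6 - 4))**2 = (-12 + 2)**2 = (-10)**2 = 100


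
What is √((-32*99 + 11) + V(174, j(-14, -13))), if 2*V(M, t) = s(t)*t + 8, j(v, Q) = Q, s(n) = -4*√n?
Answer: √(-3153 + 26*I*√13) ≈ 0.8347 + 56.158*I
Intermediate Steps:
V(M, t) = 4 - 2*t^(3/2) (V(M, t) = ((-4*√t)*t + 8)/2 = (-4*t^(3/2) + 8)/2 = (8 - 4*t^(3/2))/2 = 4 - 2*t^(3/2))
√((-32*99 + 11) + V(174, j(-14, -13))) = √((-32*99 + 11) + (4 - (-26)*I*√13)) = √((-3168 + 11) + (4 - (-26)*I*√13)) = √(-3157 + (4 + 26*I*√13)) = √(-3153 + 26*I*√13)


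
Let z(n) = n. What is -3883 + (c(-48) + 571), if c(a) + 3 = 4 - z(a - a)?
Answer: -3311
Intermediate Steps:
c(a) = 1 (c(a) = -3 + (4 - (a - a)) = -3 + (4 - 1*0) = -3 + (4 + 0) = -3 + 4 = 1)
-3883 + (c(-48) + 571) = -3883 + (1 + 571) = -3883 + 572 = -3311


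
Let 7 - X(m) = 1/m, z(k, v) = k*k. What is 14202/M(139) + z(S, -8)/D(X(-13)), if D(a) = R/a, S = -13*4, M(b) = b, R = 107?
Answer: 4179518/14873 ≈ 281.01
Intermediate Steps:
S = -52
z(k, v) = k²
X(m) = 7 - 1/m
D(a) = 107/a
14202/M(139) + z(S, -8)/D(X(-13)) = 14202/139 + (-52)²/((107/(7 - 1/(-13)))) = 14202*(1/139) + 2704/((107/(7 - 1*(-1/13)))) = 14202/139 + 2704/((107/(7 + 1/13))) = 14202/139 + 2704/((107/(92/13))) = 14202/139 + 2704/((107*(13/92))) = 14202/139 + 2704/(1391/92) = 14202/139 + 2704*(92/1391) = 14202/139 + 19136/107 = 4179518/14873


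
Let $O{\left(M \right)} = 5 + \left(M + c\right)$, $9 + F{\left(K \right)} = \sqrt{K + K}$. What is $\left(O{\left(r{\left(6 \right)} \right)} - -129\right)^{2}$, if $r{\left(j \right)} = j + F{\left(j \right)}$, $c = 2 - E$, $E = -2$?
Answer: $18237 + 540 \sqrt{3} \approx 19172.0$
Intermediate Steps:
$F{\left(K \right)} = -9 + \sqrt{2} \sqrt{K}$ ($F{\left(K \right)} = -9 + \sqrt{K + K} = -9 + \sqrt{2 K} = -9 + \sqrt{2} \sqrt{K}$)
$c = 4$ ($c = 2 - -2 = 2 + 2 = 4$)
$r{\left(j \right)} = -9 + j + \sqrt{2} \sqrt{j}$ ($r{\left(j \right)} = j + \left(-9 + \sqrt{2} \sqrt{j}\right) = -9 + j + \sqrt{2} \sqrt{j}$)
$O{\left(M \right)} = 9 + M$ ($O{\left(M \right)} = 5 + \left(M + 4\right) = 5 + \left(4 + M\right) = 9 + M$)
$\left(O{\left(r{\left(6 \right)} \right)} - -129\right)^{2} = \left(\left(9 + \left(-9 + 6 + \sqrt{2} \sqrt{6}\right)\right) - -129\right)^{2} = \left(\left(9 + \left(-9 + 6 + 2 \sqrt{3}\right)\right) + 129\right)^{2} = \left(\left(9 - \left(3 - 2 \sqrt{3}\right)\right) + 129\right)^{2} = \left(\left(6 + 2 \sqrt{3}\right) + 129\right)^{2} = \left(135 + 2 \sqrt{3}\right)^{2}$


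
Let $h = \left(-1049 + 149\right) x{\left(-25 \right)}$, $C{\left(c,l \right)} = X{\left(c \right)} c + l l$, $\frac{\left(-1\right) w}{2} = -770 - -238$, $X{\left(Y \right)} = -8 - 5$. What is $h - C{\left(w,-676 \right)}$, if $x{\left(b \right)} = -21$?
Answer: $-424244$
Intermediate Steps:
$X{\left(Y \right)} = -13$ ($X{\left(Y \right)} = -8 - 5 = -13$)
$w = 1064$ ($w = - 2 \left(-770 - -238\right) = - 2 \left(-770 + 238\right) = \left(-2\right) \left(-532\right) = 1064$)
$C{\left(c,l \right)} = l^{2} - 13 c$ ($C{\left(c,l \right)} = - 13 c + l l = - 13 c + l^{2} = l^{2} - 13 c$)
$h = 18900$ ($h = \left(-1049 + 149\right) \left(-21\right) = \left(-900\right) \left(-21\right) = 18900$)
$h - C{\left(w,-676 \right)} = 18900 - \left(\left(-676\right)^{2} - 13832\right) = 18900 - \left(456976 - 13832\right) = 18900 - 443144 = -424244$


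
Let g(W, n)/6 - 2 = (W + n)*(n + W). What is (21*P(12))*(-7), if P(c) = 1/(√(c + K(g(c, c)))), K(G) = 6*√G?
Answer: -49*√3/(2*√(1 + 17*√3)) ≈ -7.6908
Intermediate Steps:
g(W, n) = 12 + 6*(W + n)² (g(W, n) = 12 + 6*((W + n)*(n + W)) = 12 + 6*((W + n)*(W + n)) = 12 + 6*(W + n)²)
P(c) = (c + 6*√(12 + 24*c²))^(-½) (P(c) = 1/(√(c + 6*√(12 + 6*(c + c)²))) = 1/(√(c + 6*√(12 + 6*(2*c)²))) = 1/(√(c + 6*√(12 + 6*(4*c²)))) = 1/(√(c + 6*√(12 + 24*c²))) = (c + 6*√(12 + 24*c²))^(-½))
(21*P(12))*(-7) = (21/√(12 + 12*√3*√(1 + 2*12²)))*(-7) = (21/√(12 + 12*√3*√(1 + 2*144)))*(-7) = (21/√(12 + 12*√3*√(1 + 288)))*(-7) = (21/√(12 + 12*√3*√289))*(-7) = (21/√(12 + 12*√3*17))*(-7) = (21/√(12 + 204*√3))*(-7) = -147/√(12 + 204*√3)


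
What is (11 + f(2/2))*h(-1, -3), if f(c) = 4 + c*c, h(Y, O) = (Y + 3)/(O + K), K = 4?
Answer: 32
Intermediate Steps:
h(Y, O) = (3 + Y)/(4 + O) (h(Y, O) = (Y + 3)/(O + 4) = (3 + Y)/(4 + O))
f(c) = 4 + c²
(11 + f(2/2))*h(-1, -3) = (11 + (4 + (2/2)²))*((3 - 1)/(4 - 3)) = (11 + (4 + (2*(½))²))*(2/1) = (11 + (4 + 1²))*(1*2) = (11 + (4 + 1))*2 = (11 + 5)*2 = 16*2 = 32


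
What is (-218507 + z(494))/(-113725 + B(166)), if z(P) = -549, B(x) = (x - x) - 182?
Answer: 219056/113907 ≈ 1.9231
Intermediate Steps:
B(x) = -182 (B(x) = 0 - 182 = -182)
(-218507 + z(494))/(-113725 + B(166)) = (-218507 - 549)/(-113725 - 182) = -219056/(-113907) = -219056*(-1/113907) = 219056/113907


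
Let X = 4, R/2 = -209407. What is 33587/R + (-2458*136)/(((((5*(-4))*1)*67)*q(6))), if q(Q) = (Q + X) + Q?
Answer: 4352637161/280605380 ≈ 15.512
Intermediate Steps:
R = -418814 (R = 2*(-209407) = -418814)
q(Q) = 4 + 2*Q (q(Q) = (Q + 4) + Q = (4 + Q) + Q = 4 + 2*Q)
33587/R + (-2458*136)/(((((5*(-4))*1)*67)*q(6))) = 33587/(-418814) + (-2458*136)/(((((5*(-4))*1)*67)*(4 + 2*6))) = 33587*(-1/418814) - 334288*(-1/(1340*(4 + 12))) = -33587/418814 - 334288/(-20*67*16) = -33587/418814 - 334288/((-1340*16)) = -33587/418814 - 334288/(-21440) = -33587/418814 - 334288*(-1/21440) = -33587/418814 + 20893/1340 = 4352637161/280605380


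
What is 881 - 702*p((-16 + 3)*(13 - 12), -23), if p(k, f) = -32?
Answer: 23345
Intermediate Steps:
881 - 702*p((-16 + 3)*(13 - 12), -23) = 881 - 702*(-32) = 881 + 22464 = 23345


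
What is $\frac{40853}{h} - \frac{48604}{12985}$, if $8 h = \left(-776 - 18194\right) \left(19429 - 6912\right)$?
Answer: $- \frac{32986118896}{8809301879} \approx -3.7445$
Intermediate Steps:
$h = - \frac{118723745}{4}$ ($h = \frac{\left(-776 - 18194\right) \left(19429 - 6912\right)}{8} = \frac{\left(-18970\right) 12517}{8} = \frac{1}{8} \left(-237447490\right) = - \frac{118723745}{4} \approx -2.9681 \cdot 10^{7}$)
$\frac{40853}{h} - \frac{48604}{12985} = \frac{40853}{- \frac{118723745}{4}} - \frac{48604}{12985} = 40853 \left(- \frac{4}{118723745}\right) - \frac{48604}{12985} = - \frac{163412}{118723745} - \frac{48604}{12985} = - \frac{32986118896}{8809301879}$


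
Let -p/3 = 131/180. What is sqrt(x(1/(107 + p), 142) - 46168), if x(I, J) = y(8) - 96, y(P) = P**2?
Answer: 10*I*sqrt(462) ≈ 214.94*I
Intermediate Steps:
p = -131/60 (p = -393/180 = -3*131/180 = -131/60 ≈ -2.1833)
x(I, J) = -32 (x(I, J) = 8**2 - 96 = 64 - 96 = -32)
sqrt(x(1/(107 + p), 142) - 46168) = sqrt(-32 - 46168) = sqrt(-46200) = 10*I*sqrt(462)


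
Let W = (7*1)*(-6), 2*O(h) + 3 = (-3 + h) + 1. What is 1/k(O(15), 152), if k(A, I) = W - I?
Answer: -1/194 ≈ -0.0051546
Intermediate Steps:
O(h) = -5/2 + h/2 (O(h) = -3/2 + ((-3 + h) + 1)/2 = -3/2 + (-2 + h)/2 = -3/2 + (-1 + h/2) = -5/2 + h/2)
W = -42 (W = 7*(-6) = -42)
k(A, I) = -42 - I
1/k(O(15), 152) = 1/(-42 - 1*152) = 1/(-42 - 152) = 1/(-194) = -1/194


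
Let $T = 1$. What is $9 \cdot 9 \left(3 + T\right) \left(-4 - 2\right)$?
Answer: $-1944$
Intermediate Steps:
$9 \cdot 9 \left(3 + T\right) \left(-4 - 2\right) = 9 \cdot 9 \left(3 + 1\right) \left(-4 - 2\right) = 9 \cdot 9 \cdot 4 \left(-4 - 2\right) = 9 \cdot 9 \cdot 4 \left(-6\right) = 9 \cdot 9 \left(-24\right) = 9 \left(-216\right) = -1944$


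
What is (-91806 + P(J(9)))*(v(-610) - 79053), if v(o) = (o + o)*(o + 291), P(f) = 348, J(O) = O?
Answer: -28363595166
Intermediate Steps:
v(o) = 2*o*(291 + o) (v(o) = (2*o)*(291 + o) = 2*o*(291 + o))
(-91806 + P(J(9)))*(v(-610) - 79053) = (-91806 + 348)*(2*(-610)*(291 - 610) - 79053) = -91458*(2*(-610)*(-319) - 79053) = -91458*(389180 - 79053) = -91458*310127 = -28363595166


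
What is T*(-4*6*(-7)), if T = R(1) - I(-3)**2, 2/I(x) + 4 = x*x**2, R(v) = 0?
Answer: -672/961 ≈ -0.69927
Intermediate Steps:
I(x) = 2/(-4 + x**3) (I(x) = 2/(-4 + x*x**2) = 2/(-4 + x**3))
T = -4/961 (T = 0 - (2/(-4 + (-3)**3))**2 = 0 - (2/(-4 - 27))**2 = 0 - (2/(-31))**2 = 0 - (2*(-1/31))**2 = 0 - (-2/31)**2 = 0 - 1*4/961 = 0 - 4/961 = -4/961 ≈ -0.0041623)
T*(-4*6*(-7)) = -4*(-4*6)*(-7)/961 = -(-96)*(-7)/961 = -4/961*168 = -672/961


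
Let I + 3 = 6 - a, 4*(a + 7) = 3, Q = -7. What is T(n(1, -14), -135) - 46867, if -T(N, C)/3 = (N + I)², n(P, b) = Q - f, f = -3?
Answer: -751195/16 ≈ -46950.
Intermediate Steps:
n(P, b) = -4 (n(P, b) = -7 - 1*(-3) = -7 + 3 = -4)
a = -25/4 (a = -7 + (¼)*3 = -7 + ¾ = -25/4 ≈ -6.2500)
I = 37/4 (I = -3 + (6 - 1*(-25/4)) = -3 + (6 + 25/4) = -3 + 49/4 = 37/4 ≈ 9.2500)
T(N, C) = -3*(37/4 + N)² (T(N, C) = -3*(N + 37/4)² = -3*(37/4 + N)²)
T(n(1, -14), -135) - 46867 = -3*(37 + 4*(-4))²/16 - 46867 = -3*(37 - 16)²/16 - 46867 = -3/16*21² - 46867 = -3/16*441 - 46867 = -1323/16 - 46867 = -751195/16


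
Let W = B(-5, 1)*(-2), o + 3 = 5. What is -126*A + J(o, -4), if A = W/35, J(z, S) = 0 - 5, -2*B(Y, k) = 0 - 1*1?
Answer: -7/5 ≈ -1.4000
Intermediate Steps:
o = 2 (o = -3 + 5 = 2)
B(Y, k) = ½ (B(Y, k) = -(0 - 1*1)/2 = -(0 - 1)/2 = -½*(-1) = ½)
J(z, S) = -5
W = -1 (W = (½)*(-2) = -1)
A = -1/35 ≈ -0.028571
-126*A + J(o, -4) = -126*(-1/35) - 5 = 18/5 - 5 = -7/5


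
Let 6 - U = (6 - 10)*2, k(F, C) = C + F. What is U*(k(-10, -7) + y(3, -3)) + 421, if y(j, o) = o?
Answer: 141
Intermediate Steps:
U = 14 (U = 6 - (6 - 10)*2 = 6 - (-4)*2 = 6 - 1*(-8) = 6 + 8 = 14)
U*(k(-10, -7) + y(3, -3)) + 421 = 14*((-7 - 10) - 3) + 421 = 14*(-17 - 3) + 421 = 14*(-20) + 421 = -280 + 421 = 141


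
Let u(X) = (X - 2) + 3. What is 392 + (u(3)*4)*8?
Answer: 520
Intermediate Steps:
u(X) = 1 + X (u(X) = (-2 + X) + 3 = 1 + X)
392 + (u(3)*4)*8 = 392 + ((1 + 3)*4)*8 = 392 + (4*4)*8 = 392 + 16*8 = 392 + 128 = 520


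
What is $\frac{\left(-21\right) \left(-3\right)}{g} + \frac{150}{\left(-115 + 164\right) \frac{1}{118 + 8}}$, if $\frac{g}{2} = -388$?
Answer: $\frac{2094759}{5432} \approx 385.63$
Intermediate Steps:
$g = -776$ ($g = 2 \left(-388\right) = -776$)
$\frac{\left(-21\right) \left(-3\right)}{g} + \frac{150}{\left(-115 + 164\right) \frac{1}{118 + 8}} = \frac{\left(-21\right) \left(-3\right)}{-776} + \frac{150}{\left(-115 + 164\right) \frac{1}{118 + 8}} = 63 \left(- \frac{1}{776}\right) + \frac{150}{49 \cdot \frac{1}{126}} = - \frac{63}{776} + \frac{150}{49 \cdot \frac{1}{126}} = - \frac{63}{776} + \frac{150}{\frac{7}{18}} = - \frac{63}{776} + 150 \cdot \frac{18}{7} = - \frac{63}{776} + \frac{2700}{7} = \frac{2094759}{5432}$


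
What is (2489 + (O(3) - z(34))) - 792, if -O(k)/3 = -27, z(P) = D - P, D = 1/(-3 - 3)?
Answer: 10873/6 ≈ 1812.2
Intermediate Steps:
D = -1/6 (D = 1/(-6) = -1/6 ≈ -0.16667)
z(P) = -1/6 - P
O(k) = 81 (O(k) = -3*(-27) = 81)
(2489 + (O(3) - z(34))) - 792 = (2489 + (81 - (-1/6 - 1*34))) - 792 = (2489 + (81 - (-1/6 - 34))) - 792 = (2489 + (81 - 1*(-205/6))) - 792 = (2489 + (81 + 205/6)) - 792 = (2489 + 691/6) - 792 = 15625/6 - 792 = 10873/6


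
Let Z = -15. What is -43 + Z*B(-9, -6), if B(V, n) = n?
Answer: 47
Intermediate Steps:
-43 + Z*B(-9, -6) = -43 - 15*(-6) = -43 + 90 = 47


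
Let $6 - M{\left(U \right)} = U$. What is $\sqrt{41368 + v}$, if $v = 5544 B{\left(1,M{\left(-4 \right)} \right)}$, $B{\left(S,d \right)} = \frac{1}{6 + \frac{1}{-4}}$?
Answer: $\frac{2 \sqrt{5598430}}{23} \approx 205.75$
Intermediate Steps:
$M{\left(U \right)} = 6 - U$
$B{\left(S,d \right)} = \frac{4}{23}$ ($B{\left(S,d \right)} = \frac{1}{6 - \frac{1}{4}} = \frac{1}{\frac{23}{4}} = \frac{4}{23}$)
$v = \frac{22176}{23}$ ($v = 5544 \cdot \frac{4}{23} = \frac{22176}{23} \approx 964.17$)
$\sqrt{41368 + v} = \sqrt{41368 + \frac{22176}{23}} = \sqrt{\frac{973640}{23}} = \frac{2 \sqrt{5598430}}{23}$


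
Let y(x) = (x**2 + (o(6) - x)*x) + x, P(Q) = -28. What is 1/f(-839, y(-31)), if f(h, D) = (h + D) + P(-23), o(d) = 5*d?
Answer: -1/1828 ≈ -0.00054705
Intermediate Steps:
y(x) = x + x**2 + x*(30 - x) (y(x) = (x**2 + (5*6 - x)*x) + x = (x**2 + (30 - x)*x) + x = (x**2 + x*(30 - x)) + x = x + x**2 + x*(30 - x))
f(h, D) = -28 + D + h (f(h, D) = (h + D) - 28 = (D + h) - 28 = -28 + D + h)
1/f(-839, y(-31)) = 1/(-28 + 31*(-31) - 839) = 1/(-28 - 961 - 839) = 1/(-1828) = -1/1828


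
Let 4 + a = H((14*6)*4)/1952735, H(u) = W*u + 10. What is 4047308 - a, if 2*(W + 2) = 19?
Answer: 1580665559158/390547 ≈ 4.0473e+6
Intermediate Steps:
W = 15/2 (W = -2 + (½)*19 = -2 + 19/2 = 15/2 ≈ 7.5000)
H(u) = 10 + 15*u/2 (H(u) = 15*u/2 + 10 = 10 + 15*u/2)
a = -1561682/390547 (a = -4 + (10 + 15*((14*6)*4)/2)/1952735 = -4 + (10 + 15*(84*4)/2)*(1/1952735) = -4 + (10 + (15/2)*336)*(1/1952735) = -4 + (10 + 2520)*(1/1952735) = -4 + 2530*(1/1952735) = -4 + 506/390547 = -1561682/390547 ≈ -3.9987)
4047308 - a = 4047308 - 1*(-1561682/390547) = 4047308 + 1561682/390547 = 1580665559158/390547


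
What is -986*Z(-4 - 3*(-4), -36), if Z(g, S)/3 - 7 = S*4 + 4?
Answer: 393414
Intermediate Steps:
Z(g, S) = 33 + 12*S (Z(g, S) = 21 + 3*(S*4 + 4) = 21 + 3*(4*S + 4) = 21 + 3*(4 + 4*S) = 21 + (12 + 12*S) = 33 + 12*S)
-986*Z(-4 - 3*(-4), -36) = -986*(33 + 12*(-36)) = -986*(33 - 432) = -986*(-399) = 393414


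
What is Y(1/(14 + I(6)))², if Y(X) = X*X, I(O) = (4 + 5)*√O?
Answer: 211537/1768202500 - 21483*√6/442050625 ≈ 5.9238e-7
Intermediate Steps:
I(O) = 9*√O
Y(X) = X²
Y(1/(14 + I(6)))² = ((1/(14 + 9*√6))²)² = ((14 + 9*√6)⁻²)² = (14 + 9*√6)⁻⁴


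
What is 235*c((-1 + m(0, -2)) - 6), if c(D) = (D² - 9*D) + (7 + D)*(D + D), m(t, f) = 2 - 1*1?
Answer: 18330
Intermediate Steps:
m(t, f) = 1 (m(t, f) = 2 - 1 = 1)
c(D) = D² - 9*D + 2*D*(7 + D) (c(D) = (D² - 9*D) + (7 + D)*(2*D) = (D² - 9*D) + 2*D*(7 + D) = D² - 9*D + 2*D*(7 + D))
235*c((-1 + m(0, -2)) - 6) = 235*(((-1 + 1) - 6)*(5 + 3*((-1 + 1) - 6))) = 235*((0 - 6)*(5 + 3*(0 - 6))) = 235*(-6*(5 + 3*(-6))) = 235*(-6*(5 - 18)) = 235*(-6*(-13)) = 235*78 = 18330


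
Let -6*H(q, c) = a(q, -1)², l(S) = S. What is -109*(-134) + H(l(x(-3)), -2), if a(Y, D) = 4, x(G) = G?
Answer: 43810/3 ≈ 14603.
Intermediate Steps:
H(q, c) = -8/3 (H(q, c) = -⅙*4² = -⅙*16 = -8/3)
-109*(-134) + H(l(x(-3)), -2) = -109*(-134) - 8/3 = 14606 - 8/3 = 43810/3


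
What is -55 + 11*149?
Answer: 1584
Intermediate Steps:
-55 + 11*149 = -55 + 1639 = 1584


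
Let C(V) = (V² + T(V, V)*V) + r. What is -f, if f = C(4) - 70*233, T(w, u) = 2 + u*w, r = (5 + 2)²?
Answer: 16173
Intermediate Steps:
r = 49 (r = 7² = 49)
C(V) = 49 + V² + V*(2 + V²) (C(V) = (V² + (2 + V*V)*V) + 49 = (V² + (2 + V²)*V) + 49 = (V² + V*(2 + V²)) + 49 = 49 + V² + V*(2 + V²))
f = -16173 (f = (49 + 4² + 4*(2 + 4²)) - 70*233 = (49 + 16 + 4*(2 + 16)) - 16310 = (49 + 16 + 4*18) - 16310 = (49 + 16 + 72) - 16310 = 137 - 16310 = -16173)
-f = -1*(-16173) = 16173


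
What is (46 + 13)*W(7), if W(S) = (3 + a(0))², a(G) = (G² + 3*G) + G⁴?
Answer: 531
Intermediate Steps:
a(G) = G² + G⁴ + 3*G
W(S) = 9 (W(S) = (3 + 0*(3 + 0 + 0³))² = (3 + 0*(3 + 0 + 0))² = (3 + 0*3)² = (3 + 0)² = 3² = 9)
(46 + 13)*W(7) = (46 + 13)*9 = 59*9 = 531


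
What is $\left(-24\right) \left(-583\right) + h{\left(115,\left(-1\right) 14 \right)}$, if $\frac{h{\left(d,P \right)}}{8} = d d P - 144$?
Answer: $-1468360$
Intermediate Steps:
$h{\left(d,P \right)} = -1152 + 8 P d^{2}$ ($h{\left(d,P \right)} = 8 \left(d d P - 144\right) = 8 \left(d^{2} P - 144\right) = 8 \left(P d^{2} - 144\right) = 8 \left(-144 + P d^{2}\right) = -1152 + 8 P d^{2}$)
$\left(-24\right) \left(-583\right) + h{\left(115,\left(-1\right) 14 \right)} = \left(-24\right) \left(-583\right) + \left(-1152 + 8 \left(\left(-1\right) 14\right) 115^{2}\right) = 13992 + \left(-1152 + 8 \left(-14\right) 13225\right) = 13992 - 1482352 = -1468360$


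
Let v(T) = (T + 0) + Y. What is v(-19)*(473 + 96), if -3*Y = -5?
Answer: -29588/3 ≈ -9862.7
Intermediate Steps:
Y = 5/3 (Y = -⅓*(-5) = 5/3 ≈ 1.6667)
v(T) = 5/3 + T (v(T) = (T + 0) + 5/3 = T + 5/3 = 5/3 + T)
v(-19)*(473 + 96) = (5/3 - 19)*(473 + 96) = -52/3*569 = -29588/3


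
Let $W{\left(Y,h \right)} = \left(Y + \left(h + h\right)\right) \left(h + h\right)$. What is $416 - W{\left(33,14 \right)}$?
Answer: $-1292$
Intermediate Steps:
$W{\left(Y,h \right)} = 2 h \left(Y + 2 h\right)$ ($W{\left(Y,h \right)} = \left(Y + 2 h\right) 2 h = 2 h \left(Y + 2 h\right)$)
$416 - W{\left(33,14 \right)} = 416 - 2 \cdot 14 \left(33 + 2 \cdot 14\right) = 416 - 2 \cdot 14 \left(33 + 28\right) = 416 - 2 \cdot 14 \cdot 61 = 416 - 1708 = -1292$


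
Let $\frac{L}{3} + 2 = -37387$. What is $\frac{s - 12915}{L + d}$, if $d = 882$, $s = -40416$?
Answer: $\frac{17777}{37095} \approx 0.47923$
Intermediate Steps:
$L = -112167$ ($L = -6 + 3 \left(-37387\right) = -6 - 112161 = -112167$)
$\frac{s - 12915}{L + d} = \frac{-40416 - 12915}{-112167 + 882} = - \frac{53331}{-111285} = \left(-53331\right) \left(- \frac{1}{111285}\right) = \frac{17777}{37095}$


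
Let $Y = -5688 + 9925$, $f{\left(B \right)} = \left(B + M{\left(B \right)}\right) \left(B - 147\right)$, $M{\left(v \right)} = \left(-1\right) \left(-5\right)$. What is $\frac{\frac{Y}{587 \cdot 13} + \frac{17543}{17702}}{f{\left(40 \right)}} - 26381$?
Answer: $- \frac{35972693849481}{1363583390} \approx -26381.0$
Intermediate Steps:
$M{\left(v \right)} = 5$
$f{\left(B \right)} = \left(-147 + B\right) \left(5 + B\right)$ ($f{\left(B \right)} = \left(B + 5\right) \left(B - 147\right) = \left(5 + B\right) \left(-147 + B\right) = \left(-147 + B\right) \left(5 + B\right)$)
$Y = 4237$
$\frac{\frac{Y}{587 \cdot 13} + \frac{17543}{17702}}{f{\left(40 \right)}} - 26381 = \frac{\frac{4237}{587 \cdot 13} + \frac{17543}{17702}}{-735 + 40^{2} - 5680} - 26381 = \frac{\frac{4237}{7631} + 17543 \cdot \frac{1}{17702}}{-735 + 1600 - 5680} - 26381 = \frac{4237 \cdot \frac{1}{7631} + \frac{331}{334}}{-4815} - 26381 = \left(\frac{4237}{7631} + \frac{331}{334}\right) \left(- \frac{1}{4815}\right) - 26381 = \frac{3941019}{2548754} \left(- \frac{1}{4815}\right) - 26381 = - \frac{437891}{1363583390} - 26381 = - \frac{35972693849481}{1363583390}$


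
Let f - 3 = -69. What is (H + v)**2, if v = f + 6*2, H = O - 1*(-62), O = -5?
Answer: 9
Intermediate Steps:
f = -66 (f = 3 - 69 = -66)
H = 57 (H = -5 - 1*(-62) = -5 + 62 = 57)
v = -54 (v = -66 + 6*2 = -66 + 12 = -54)
(H + v)**2 = (57 - 54)**2 = 3**2 = 9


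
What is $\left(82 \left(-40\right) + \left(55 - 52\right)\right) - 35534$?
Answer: $-38811$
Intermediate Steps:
$\left(82 \left(-40\right) + \left(55 - 52\right)\right) - 35534 = \left(-3280 + 3\right) - 35534 = -3277 - 35534 = -38811$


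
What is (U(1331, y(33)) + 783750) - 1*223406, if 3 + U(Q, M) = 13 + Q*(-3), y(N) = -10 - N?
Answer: 556361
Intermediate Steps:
U(Q, M) = 10 - 3*Q (U(Q, M) = -3 + (13 + Q*(-3)) = -3 + (13 - 3*Q) = 10 - 3*Q)
(U(1331, y(33)) + 783750) - 1*223406 = ((10 - 3*1331) + 783750) - 1*223406 = ((10 - 3993) + 783750) - 223406 = (-3983 + 783750) - 223406 = 779767 - 223406 = 556361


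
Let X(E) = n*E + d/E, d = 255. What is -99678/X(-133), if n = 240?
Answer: 4419058/1415205 ≈ 3.1226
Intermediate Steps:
X(E) = 240*E + 255/E
-99678/X(-133) = -99678/(240*(-133) + 255/(-133)) = -99678/(-31920 + 255*(-1/133)) = -99678/(-31920 - 255/133) = -99678/(-4245615/133) = -99678*(-133/4245615) = 4419058/1415205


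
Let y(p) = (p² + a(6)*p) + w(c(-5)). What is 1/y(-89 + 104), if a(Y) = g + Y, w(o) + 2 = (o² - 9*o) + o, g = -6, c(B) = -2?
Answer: 1/243 ≈ 0.0041152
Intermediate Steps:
w(o) = -2 + o² - 8*o (w(o) = -2 + ((o² - 9*o) + o) = -2 + (o² - 8*o) = -2 + o² - 8*o)
a(Y) = -6 + Y
y(p) = 18 + p² (y(p) = (p² + (-6 + 6)*p) + (-2 + (-2)² - 8*(-2)) = (p² + 0*p) + (-2 + 4 + 16) = (p² + 0) + 18 = p² + 18 = 18 + p²)
1/y(-89 + 104) = 1/(18 + (-89 + 104)²) = 1/(18 + 15²) = 1/(18 + 225) = 1/243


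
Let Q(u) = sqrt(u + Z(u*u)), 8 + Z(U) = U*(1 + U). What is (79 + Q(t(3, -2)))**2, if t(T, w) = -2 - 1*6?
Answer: 10385 + 632*sqrt(259) ≈ 20556.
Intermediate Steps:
t(T, w) = -8 (t(T, w) = -2 - 6 = -8)
Z(U) = -8 + U*(1 + U)
Q(u) = sqrt(-8 + u + u**2 + u**4) (Q(u) = sqrt(u + (-8 + u*u + (u*u)**2)) = sqrt(u + (-8 + u**2 + (u**2)**2)) = sqrt(u + (-8 + u**2 + u**4)) = sqrt(-8 + u + u**2 + u**4))
(79 + Q(t(3, -2)))**2 = (79 + sqrt(-8 - 8 + (-8)**2 + (-8)**4))**2 = (79 + sqrt(-8 - 8 + 64 + 4096))**2 = (79 + sqrt(4144))**2 = (79 + 4*sqrt(259))**2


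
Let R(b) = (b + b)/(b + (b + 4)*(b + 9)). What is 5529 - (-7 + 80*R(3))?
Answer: 160384/29 ≈ 5530.5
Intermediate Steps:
R(b) = 2*b/(b + (4 + b)*(9 + b)) (R(b) = (2*b)/(b + (4 + b)*(9 + b)) = 2*b/(b + (4 + b)*(9 + b)))
5529 - (-7 + 80*R(3)) = 5529 - (-7 + 80*(2*3/(36 + 3² + 14*3))) = 5529 - (-7 + 80*(2*3/(36 + 9 + 42))) = 5529 - (-7 + 80*(2*3/87)) = 5529 - (-7 + 80*(2*3*(1/87))) = 5529 - (-7 + 80*(2/29)) = 5529 - (-7 + 160/29) = 5529 - 1*(-43/29) = 5529 + 43/29 = 160384/29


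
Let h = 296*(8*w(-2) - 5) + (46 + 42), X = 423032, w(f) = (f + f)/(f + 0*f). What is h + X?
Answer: 426376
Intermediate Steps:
w(f) = 2 (w(f) = (2*f)/(f + 0) = (2*f)/f = 2)
h = 3344 (h = 296*(8*2 - 5) + (46 + 42) = 296*(16 - 5) + 88 = 296*11 + 88 = 3256 + 88 = 3344)
h + X = 3344 + 423032 = 426376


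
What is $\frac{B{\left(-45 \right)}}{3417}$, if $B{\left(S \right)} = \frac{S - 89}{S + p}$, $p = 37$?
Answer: $\frac{1}{204} \approx 0.004902$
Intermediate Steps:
$B{\left(S \right)} = \frac{-89 + S}{37 + S}$ ($B{\left(S \right)} = \frac{S - 89}{S + 37} = \frac{-89 + S}{37 + S}$)
$\frac{B{\left(-45 \right)}}{3417} = \frac{\frac{1}{37 - 45} \left(-89 - 45\right)}{3417} = \frac{1}{-8} \left(-134\right) \frac{1}{3417} = \left(- \frac{1}{8}\right) \left(-134\right) \frac{1}{3417} = \frac{67}{4} \cdot \frac{1}{3417} = \frac{1}{204}$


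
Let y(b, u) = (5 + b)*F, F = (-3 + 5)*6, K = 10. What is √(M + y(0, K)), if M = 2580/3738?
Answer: √23555630/623 ≈ 7.7904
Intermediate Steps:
F = 12 (F = 2*6 = 12)
y(b, u) = 60 + 12*b (y(b, u) = (5 + b)*12 = 60 + 12*b)
M = 430/623 (M = 2580*(1/3738) = 430/623 ≈ 0.69021)
√(M + y(0, K)) = √(430/623 + (60 + 12*0)) = √(430/623 + (60 + 0)) = √(430/623 + 60) = √(37810/623) = √23555630/623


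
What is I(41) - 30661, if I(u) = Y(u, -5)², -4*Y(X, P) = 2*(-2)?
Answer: -30660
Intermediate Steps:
Y(X, P) = 1 (Y(X, P) = -(-2)/2 = -¼*(-4) = 1)
I(u) = 1 (I(u) = 1² = 1)
I(41) - 30661 = 1 - 30661 = -30660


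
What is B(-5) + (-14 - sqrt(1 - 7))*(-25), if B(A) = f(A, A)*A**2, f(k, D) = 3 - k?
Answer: 550 + 25*I*sqrt(6) ≈ 550.0 + 61.237*I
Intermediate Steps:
B(A) = A**2*(3 - A) (B(A) = (3 - A)*A**2 = A**2*(3 - A))
B(-5) + (-14 - sqrt(1 - 7))*(-25) = (-5)**2*(3 - 1*(-5)) + (-14 - sqrt(1 - 7))*(-25) = 25*(3 + 5) + (-14 - sqrt(-6))*(-25) = 25*8 + (-14 - I*sqrt(6))*(-25) = 200 + (-14 - I*sqrt(6))*(-25) = 200 + (350 + 25*I*sqrt(6)) = 550 + 25*I*sqrt(6)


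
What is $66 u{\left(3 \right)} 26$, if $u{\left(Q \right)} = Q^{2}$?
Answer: $15444$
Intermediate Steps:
$66 u{\left(3 \right)} 26 = 66 \cdot 3^{2} \cdot 26 = 66 \cdot 9 \cdot 26 = 594 \cdot 26 = 15444$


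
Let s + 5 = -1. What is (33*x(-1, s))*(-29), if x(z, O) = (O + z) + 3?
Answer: 3828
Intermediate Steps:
s = -6 (s = -5 - 1 = -6)
x(z, O) = 3 + O + z
(33*x(-1, s))*(-29) = (33*(3 - 6 - 1))*(-29) = (33*(-4))*(-29) = -132*(-29) = 3828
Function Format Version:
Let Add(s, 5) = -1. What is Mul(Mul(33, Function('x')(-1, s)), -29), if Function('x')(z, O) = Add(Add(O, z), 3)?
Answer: 3828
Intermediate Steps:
s = -6 (s = Add(-5, -1) = -6)
Function('x')(z, O) = Add(3, O, z)
Mul(Mul(33, Function('x')(-1, s)), -29) = Mul(Mul(33, Add(3, -6, -1)), -29) = Mul(Mul(33, -4), -29) = Mul(-132, -29) = 3828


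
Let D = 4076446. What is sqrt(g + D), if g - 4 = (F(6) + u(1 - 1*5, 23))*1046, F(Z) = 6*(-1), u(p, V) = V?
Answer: 2*sqrt(1023558) ≈ 2023.4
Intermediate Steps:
F(Z) = -6
g = 17786 (g = 4 + (-6 + 23)*1046 = 4 + 17*1046 = 4 + 17782 = 17786)
sqrt(g + D) = sqrt(17786 + 4076446) = sqrt(4094232) = 2*sqrt(1023558)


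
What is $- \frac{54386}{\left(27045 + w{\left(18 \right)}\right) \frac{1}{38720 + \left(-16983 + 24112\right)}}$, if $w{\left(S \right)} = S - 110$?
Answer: $- \frac{2493543714}{26953} \approx -92515.0$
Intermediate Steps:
$w{\left(S \right)} = -110 + S$
$- \frac{54386}{\left(27045 + w{\left(18 \right)}\right) \frac{1}{38720 + \left(-16983 + 24112\right)}} = - \frac{54386}{\left(27045 + \left(-110 + 18\right)\right) \frac{1}{38720 + \left(-16983 + 24112\right)}} = - \frac{54386}{\left(27045 - 92\right) \frac{1}{38720 + 7129}} = - \frac{54386}{26953 \cdot \frac{1}{45849}} = - \frac{54386}{\frac{26953}{45849}} = \left(-54386\right) \frac{45849}{26953} = - \frac{2493543714}{26953}$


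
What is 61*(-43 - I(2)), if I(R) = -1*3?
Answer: -2440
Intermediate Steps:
I(R) = -3
61*(-43 - I(2)) = 61*(-43 - 1*(-3)) = 61*(-43 + 3) = 61*(-40) = -2440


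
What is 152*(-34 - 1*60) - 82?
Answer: -14370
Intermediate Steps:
152*(-34 - 1*60) - 82 = 152*(-34 - 60) - 82 = 152*(-94) - 82 = -14288 - 82 = -14370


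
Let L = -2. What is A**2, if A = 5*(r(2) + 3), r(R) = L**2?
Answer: 1225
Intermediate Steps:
r(R) = 4 (r(R) = (-2)**2 = 4)
A = 35 (A = 5*(4 + 3) = 5*7 = 35)
A**2 = 35**2 = 1225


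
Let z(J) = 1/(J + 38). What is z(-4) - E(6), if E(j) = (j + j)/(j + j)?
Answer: -33/34 ≈ -0.97059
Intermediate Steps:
z(J) = 1/(38 + J)
E(j) = 1 (E(j) = (2*j)/((2*j)) = (2*j)*(1/(2*j)) = 1)
z(-4) - E(6) = 1/(38 - 4) - 1*1 = 1/34 - 1 = -33/34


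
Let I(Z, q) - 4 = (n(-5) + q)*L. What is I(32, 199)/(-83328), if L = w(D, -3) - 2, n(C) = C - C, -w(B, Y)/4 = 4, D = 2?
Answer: 1789/41664 ≈ 0.042939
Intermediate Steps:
w(B, Y) = -16 (w(B, Y) = -4*4 = -16)
n(C) = 0
L = -18 (L = -16 - 2 = -18)
I(Z, q) = 4 - 18*q (I(Z, q) = 4 + (0 + q)*(-18) = 4 + q*(-18) = 4 - 18*q)
I(32, 199)/(-83328) = (4 - 18*199)/(-83328) = (4 - 3582)*(-1/83328) = -3578*(-1/83328) = 1789/41664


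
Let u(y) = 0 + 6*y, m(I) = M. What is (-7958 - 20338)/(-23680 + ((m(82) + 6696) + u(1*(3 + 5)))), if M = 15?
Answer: 28296/16921 ≈ 1.6722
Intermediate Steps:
m(I) = 15
u(y) = 6*y
(-7958 - 20338)/(-23680 + ((m(82) + 6696) + u(1*(3 + 5)))) = (-7958 - 20338)/(-23680 + ((15 + 6696) + 6*(1*(3 + 5)))) = -28296/(-23680 + (6711 + 6*(1*8))) = -28296/(-23680 + (6711 + 6*8)) = -28296/(-23680 + (6711 + 48)) = -28296/(-23680 + 6759) = -28296/(-16921) = -28296*(-1/16921) = 28296/16921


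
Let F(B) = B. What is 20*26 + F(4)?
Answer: 524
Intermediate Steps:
20*26 + F(4) = 20*26 + 4 = 520 + 4 = 524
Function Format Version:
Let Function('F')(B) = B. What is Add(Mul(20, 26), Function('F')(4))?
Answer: 524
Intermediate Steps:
Add(Mul(20, 26), Function('F')(4)) = Add(Mul(20, 26), 4) = Add(520, 4) = 524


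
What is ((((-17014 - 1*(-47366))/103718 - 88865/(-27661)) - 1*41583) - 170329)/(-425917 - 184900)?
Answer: 303976759636317/876199760849783 ≈ 0.34693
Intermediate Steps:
((((-17014 - 1*(-47366))/103718 - 88865/(-27661)) - 1*41583) - 170329)/(-425917 - 184900) = ((((-17014 + 47366)*(1/103718) - 88865*(-1/27661)) - 41583) - 170329)/(-610817) = (((30352*(1/103718) + 88865/27661) - 41583) - 170329)*(-1/610817) = (((15176/51859 + 88865/27661) - 41583) - 170329)*(-1/610817) = ((5028233371/1434471799 - 41583) - 170329)*(-1/610817) = (-59644612584446/1434471799 - 170329)*(-1/610817) = -303976759636317/1434471799*(-1/610817) = 303976759636317/876199760849783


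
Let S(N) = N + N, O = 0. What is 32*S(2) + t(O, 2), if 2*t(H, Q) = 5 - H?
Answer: 261/2 ≈ 130.50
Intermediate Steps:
t(H, Q) = 5/2 - H/2 (t(H, Q) = (5 - H)/2 = 5/2 - H/2)
S(N) = 2*N
32*S(2) + t(O, 2) = 32*(2*2) + (5/2 - 1/2*0) = 32*4 + (5/2 + 0) = 128 + 5/2 = 261/2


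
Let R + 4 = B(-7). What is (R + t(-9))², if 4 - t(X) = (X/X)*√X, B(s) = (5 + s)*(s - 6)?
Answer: 667 - 156*I ≈ 667.0 - 156.0*I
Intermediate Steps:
B(s) = (-6 + s)*(5 + s) (B(s) = (5 + s)*(-6 + s) = (-6 + s)*(5 + s))
t(X) = 4 - √X (t(X) = 4 - X/X*√X = 4 - √X)
R = 22 (R = -4 + (-30 + (-7)² - 1*(-7)) = -4 + (-30 + 49 + 7) = -4 + 26 = 22)
(R + t(-9))² = (22 + (4 - √(-9)))² = (22 + (4 - 3*I))² = (26 - 3*I)²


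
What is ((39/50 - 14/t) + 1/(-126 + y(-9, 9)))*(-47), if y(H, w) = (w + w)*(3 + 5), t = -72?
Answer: -4841/100 ≈ -48.410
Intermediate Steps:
y(H, w) = 16*w (y(H, w) = (2*w)*8 = 16*w)
((39/50 - 14/t) + 1/(-126 + y(-9, 9)))*(-47) = ((39/50 - 14/(-72)) + 1/(-126 + 16*9))*(-47) = ((39*(1/50) - 14*(-1/72)) + 1/(-126 + 144))*(-47) = ((39/50 + 7/36) + 1/18)*(-47) = (877/900 + 1/18)*(-47) = (103/100)*(-47) = -4841/100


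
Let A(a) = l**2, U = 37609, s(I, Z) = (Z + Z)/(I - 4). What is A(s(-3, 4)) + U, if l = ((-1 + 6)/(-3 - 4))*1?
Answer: 1842866/49 ≈ 37610.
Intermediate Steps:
s(I, Z) = 2*Z/(-4 + I) (s(I, Z) = (2*Z)/(-4 + I) = 2*Z/(-4 + I))
l = -5/7 (l = (5/(-7))*1 = (5*(-1/7))*1 = -5/7*1 = -5/7 ≈ -0.71429)
A(a) = 25/49 (A(a) = (-5/7)**2 = 25/49)
A(s(-3, 4)) + U = 25/49 + 37609 = 1842866/49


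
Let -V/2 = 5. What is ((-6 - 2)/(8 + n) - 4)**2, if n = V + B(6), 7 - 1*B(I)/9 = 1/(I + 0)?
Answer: 242064/14161 ≈ 17.094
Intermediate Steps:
B(I) = 63 - 9/I (B(I) = 63 - 9/(I + 0) = 63 - 9/I)
V = -10 (V = -2*5 = -10)
n = 103/2 (n = -10 + (63 - 9/6) = -10 + (63 - 9*1/6) = -10 + (63 - 3/2) = -10 + 123/2 = 103/2 ≈ 51.500)
((-6 - 2)/(8 + n) - 4)**2 = ((-6 - 2)/(8 + 103/2) - 4)**2 = (-8/119/2 - 4)**2 = (-8*2/119 - 4)**2 = (-16/119 - 4)**2 = (-492/119)**2 = 242064/14161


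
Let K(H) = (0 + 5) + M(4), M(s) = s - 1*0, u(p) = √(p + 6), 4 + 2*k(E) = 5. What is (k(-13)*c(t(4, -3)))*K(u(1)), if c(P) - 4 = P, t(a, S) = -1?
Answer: 27/2 ≈ 13.500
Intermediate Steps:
k(E) = ½ (k(E) = -2 + (½)*5 = -2 + 5/2 = ½)
c(P) = 4 + P
u(p) = √(6 + p)
M(s) = s (M(s) = s + 0 = s)
K(H) = 9 (K(H) = (0 + 5) + 4 = 5 + 4 = 9)
(k(-13)*c(t(4, -3)))*K(u(1)) = ((4 - 1)/2)*9 = ((½)*3)*9 = (3/2)*9 = 27/2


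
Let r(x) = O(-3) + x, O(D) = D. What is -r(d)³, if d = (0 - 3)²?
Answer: -216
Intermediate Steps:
d = 9 (d = (-3)² = 9)
r(x) = -3 + x
-r(d)³ = -(-3 + 9)³ = -1*6³ = -1*216 = -216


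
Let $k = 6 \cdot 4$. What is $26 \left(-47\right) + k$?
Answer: $-1198$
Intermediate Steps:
$k = 24$
$26 \left(-47\right) + k = 26 \left(-47\right) + 24 = -1222 + 24 = -1198$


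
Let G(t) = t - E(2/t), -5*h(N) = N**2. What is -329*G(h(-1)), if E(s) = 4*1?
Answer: 6909/5 ≈ 1381.8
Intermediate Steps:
E(s) = 4
h(N) = -N**2/5
G(t) = -4 + t (G(t) = t - 1*4 = t - 4 = -4 + t)
-329*G(h(-1)) = -329*(-4 - 1/5*(-1)**2) = -329*(-4 - 1/5*1) = -329*(-4 - 1/5) = -329*(-21/5) = 6909/5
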